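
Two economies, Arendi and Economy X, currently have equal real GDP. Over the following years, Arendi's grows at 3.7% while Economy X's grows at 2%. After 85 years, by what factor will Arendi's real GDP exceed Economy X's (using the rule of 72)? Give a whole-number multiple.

Arendi pulls ahead at 1.7 pp per year, so the ratio doubles every 72/1.7 ≈ 42.35 years.
In 85 years that's 2.01 doublings: 2^2.01 ≈ 4.

about 4 times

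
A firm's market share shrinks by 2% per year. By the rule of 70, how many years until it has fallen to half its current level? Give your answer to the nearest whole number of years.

Falling at 2%, it halves about every 70/2 = 35.00 years.

≈ 35 years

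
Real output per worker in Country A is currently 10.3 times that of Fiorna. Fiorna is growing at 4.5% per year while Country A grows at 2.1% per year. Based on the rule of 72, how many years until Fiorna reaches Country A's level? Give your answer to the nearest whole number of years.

approximately 101 years

Fiorna gains on Country A at 4.5% − 2.1% = 2.4 points a year.
At that relative rate the gap halves every 72/2.4 ≈ 30.00 years.
A 10.3 times gap takes log₂(10.3) ≈ 3.36 halvings to close: 3.36 × 30.00 ≈ 101 years.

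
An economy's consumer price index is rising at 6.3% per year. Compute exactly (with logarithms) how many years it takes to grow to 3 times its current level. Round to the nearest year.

t = ln(3) / ln(1 + 0.063) = 1.0986 / 0.061095 ≈ 17.98.
≈ 18 years.

18 years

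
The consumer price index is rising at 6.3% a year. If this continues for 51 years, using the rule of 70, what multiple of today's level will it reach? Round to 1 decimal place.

roughly 24.1 times

Doubling time ≈ 70/6.3 = 11.11 years.
51 years / 11.11 ≈ 4.59 doublings → factor 2^4.59 ≈ 24.1.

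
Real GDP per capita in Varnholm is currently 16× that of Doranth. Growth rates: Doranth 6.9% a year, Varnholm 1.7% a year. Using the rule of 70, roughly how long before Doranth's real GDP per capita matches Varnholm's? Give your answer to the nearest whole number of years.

roughly 54 years

What matters is the difference: 5.2 pp.
Rule of 70 on the gap: the ratio halves every 70/5.2 ≈ 13.46 years.
A 16× gap closes after 4 halvings: 4 × 13.46 ≈ 54 years.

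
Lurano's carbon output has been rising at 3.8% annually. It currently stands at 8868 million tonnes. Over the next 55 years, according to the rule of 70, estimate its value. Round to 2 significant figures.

Doubling time ≈ 70/3.8 = 18.42 years.
55 years is 55/18.42 ≈ 2.99 doublings, a factor of 2^2.99 ≈ 7.94.
8868 × 7.94 ≈ 70000 million tonnes.

around 70000 million tonnes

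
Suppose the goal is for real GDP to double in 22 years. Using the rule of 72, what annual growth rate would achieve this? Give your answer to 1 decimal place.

72 / 22 ≈ 3.27, so about 3.3% annually.

about 3.3%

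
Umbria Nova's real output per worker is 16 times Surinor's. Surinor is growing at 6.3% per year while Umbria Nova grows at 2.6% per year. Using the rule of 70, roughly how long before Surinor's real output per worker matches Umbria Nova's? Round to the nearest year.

What matters is the difference: 3.7 pp.
Rule of 70 on the gap: the ratio halves every 70/3.7 ≈ 18.92 years.
A 16 times gap closes after 4 halvings: 4 × 18.92 ≈ 76 years.

76 years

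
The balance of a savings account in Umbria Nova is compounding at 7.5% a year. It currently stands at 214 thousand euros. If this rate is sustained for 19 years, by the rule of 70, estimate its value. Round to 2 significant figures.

around 880 thousand euros

Doubling time ≈ 70/7.5 = 9.33 years.
19 years is 19/9.33 ≈ 2.04 doublings, a factor of 2^2.04 ≈ 4.11.
214 × 4.11 ≈ 880 thousand euros.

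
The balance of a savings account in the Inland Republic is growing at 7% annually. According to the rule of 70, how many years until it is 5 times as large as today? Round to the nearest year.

At 7% it doubles every 70/7 ≈ 10.00 years.
Reaching 5× takes log₂(5) ≈ 2.32 doublings.
2.32 × 10.00 ≈ 23 years.

23 years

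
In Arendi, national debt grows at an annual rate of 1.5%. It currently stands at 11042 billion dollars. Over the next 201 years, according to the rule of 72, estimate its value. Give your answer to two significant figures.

≈ 200000 billion dollars

Doubling time ≈ 72/1.5 = 48.00 years.
201 years is 201/48.00 ≈ 4.19 doublings, a factor of 2^4.19 ≈ 18.25.
11042 × 18.25 ≈ 200000 billion dollars.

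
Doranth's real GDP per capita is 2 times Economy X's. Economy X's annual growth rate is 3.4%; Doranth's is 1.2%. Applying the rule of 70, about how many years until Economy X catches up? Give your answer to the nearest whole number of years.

≈ 32 years

Economy X gains on Doranth at 3.4% − 1.2% = 2.2 points a year.
At that relative rate the gap halves every 70/2.2 ≈ 31.82 years.
A 2 times gap closes after 1 halving: 1 × 31.82 ≈ 32 years.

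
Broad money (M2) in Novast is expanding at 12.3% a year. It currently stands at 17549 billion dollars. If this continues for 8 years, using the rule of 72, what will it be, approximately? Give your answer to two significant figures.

It doubles every 72/12.3 ≈ 5.85 years, so 8 years is 1.37 doublings.
2^1.37 ≈ 2.58; 17549 × 2.58 ≈ 45000 billion dollars.

45000 billion dollars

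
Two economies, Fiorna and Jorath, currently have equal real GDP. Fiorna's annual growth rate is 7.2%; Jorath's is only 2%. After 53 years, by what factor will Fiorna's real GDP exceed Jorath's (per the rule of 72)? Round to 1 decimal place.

about 14.2 times

Only the 5.2-point difference matters.
72/5.2 ≈ 13.85 years per doubling of the ratio; 53 years gives 3.83 doublings, so ≈ 14.2×.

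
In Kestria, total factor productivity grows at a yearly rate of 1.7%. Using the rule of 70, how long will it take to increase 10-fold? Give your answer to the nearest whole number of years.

At 1.7% it doubles every 70/1.7 ≈ 41.18 years.
Reaching 10× takes log₂(10) ≈ 3.32 doublings.
3.32 × 41.18 ≈ 137 years.

around 137 years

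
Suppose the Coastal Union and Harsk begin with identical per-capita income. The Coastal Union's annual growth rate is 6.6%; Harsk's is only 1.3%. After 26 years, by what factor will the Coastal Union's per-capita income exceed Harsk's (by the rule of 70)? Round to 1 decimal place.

≈ 3.9 times

Only the 5.3-point difference matters.
70/5.3 ≈ 13.21 years per doubling of the ratio; 26 years gives 1.97 doublings, so ≈ 3.9×.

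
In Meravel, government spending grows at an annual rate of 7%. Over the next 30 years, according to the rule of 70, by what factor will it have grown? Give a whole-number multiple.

8 times

Doubling time ≈ 70/7 = 10.00 years.
30/10.00 ≈ 3 doublings, so about 2^3 = 8×.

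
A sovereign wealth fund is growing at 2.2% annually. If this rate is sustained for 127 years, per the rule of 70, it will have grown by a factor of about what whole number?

around 16 times

At 2.2% one doubling takes ≈ 31.82 years; 127 years is 4 of them, so ×16.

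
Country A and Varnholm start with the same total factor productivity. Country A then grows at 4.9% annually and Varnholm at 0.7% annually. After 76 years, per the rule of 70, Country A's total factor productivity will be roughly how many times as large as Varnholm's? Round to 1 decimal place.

Only the 4.2-point difference matters.
70/4.2 ≈ 16.67 years per doubling of the ratio; 76 years gives 4.56 doublings, so ≈ 23.6×.

approximately 23.6 times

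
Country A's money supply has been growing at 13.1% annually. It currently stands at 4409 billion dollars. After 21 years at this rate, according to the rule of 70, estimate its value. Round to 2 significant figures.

approximately 67000 billion dollars

It doubles every 70/13.1 ≈ 5.34 years, so 21 years is 3.93 doublings.
2^3.93 ≈ 15.24; 4409 × 15.24 ≈ 67000 billion dollars.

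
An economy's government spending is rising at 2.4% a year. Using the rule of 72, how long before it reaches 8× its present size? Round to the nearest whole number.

At 2.4% it doubles every 72/2.4 ≈ 30.00 years.
Getting to 8× needs 3 doublings: 3 × 30.00 ≈ 90 years.

roughly 90 years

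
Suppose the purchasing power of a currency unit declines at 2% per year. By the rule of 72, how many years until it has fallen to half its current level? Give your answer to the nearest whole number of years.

around 36 years

Falling at 2%, it halves about every 72/2 = 36.00 years.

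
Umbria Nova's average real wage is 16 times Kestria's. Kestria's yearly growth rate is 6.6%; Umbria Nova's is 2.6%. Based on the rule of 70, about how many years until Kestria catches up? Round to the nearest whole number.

Kestria gains on Umbria Nova at 6.6% − 2.6% = 4 points a year.
At that relative rate the gap halves every 70/4 ≈ 17.50 years.
A 16 times gap closes after 4 halvings: 4 × 17.50 ≈ 70 years.

≈ 70 years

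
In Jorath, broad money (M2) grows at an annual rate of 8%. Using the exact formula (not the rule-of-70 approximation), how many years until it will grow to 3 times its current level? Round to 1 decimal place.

14.3 years

t = ln(3) / ln(1 + 0.08) = 1.0986 / 0.076961 ≈ 14.27.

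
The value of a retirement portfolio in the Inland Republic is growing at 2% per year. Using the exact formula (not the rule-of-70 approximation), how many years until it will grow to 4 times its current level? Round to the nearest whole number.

70 years

t = ln(4) / ln(1 + 0.02) = 1.3863 / 0.019803 ≈ 70.00.
≈ 70 years.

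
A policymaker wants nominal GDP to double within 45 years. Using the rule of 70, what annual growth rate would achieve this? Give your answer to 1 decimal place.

approximately 1.6%

70 / 45 ≈ 1.56, so about 1.6% annually.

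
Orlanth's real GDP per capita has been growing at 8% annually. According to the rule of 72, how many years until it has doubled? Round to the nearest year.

72/8 ≈ 9.00, so it doubles roughly every 9 years.

≈ 9 years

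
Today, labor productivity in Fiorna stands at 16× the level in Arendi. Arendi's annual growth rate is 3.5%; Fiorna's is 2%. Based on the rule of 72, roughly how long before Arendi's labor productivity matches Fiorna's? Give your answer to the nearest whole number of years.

≈ 192 years

What matters is the difference: 1.5 pp.
Rule of 72 on the gap: the ratio halves every 72/1.5 ≈ 48.00 years.
A 16× gap closes after 4 halvings: 4 × 48.00 ≈ 192 years.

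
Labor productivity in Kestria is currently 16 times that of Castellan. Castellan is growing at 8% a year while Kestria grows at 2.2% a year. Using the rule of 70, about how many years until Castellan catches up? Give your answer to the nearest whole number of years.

What matters is the difference: 5.8 pp.
Rule of 70 on the gap: the ratio halves every 70/5.8 ≈ 12.07 years.
A 16 times gap closes after 4 halvings: 4 × 12.07 ≈ 48 years.

around 48 years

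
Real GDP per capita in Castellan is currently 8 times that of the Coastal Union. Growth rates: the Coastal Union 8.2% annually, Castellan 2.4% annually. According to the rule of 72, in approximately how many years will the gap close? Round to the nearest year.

The growth-rate gap is 8.2% − 2.4% = 5.8 percentage points.
So the ratio between them halves every 72/5.8 ≈ 12.41 years.
An 8 times gap closes after 3 halvings: 3 × 12.41 ≈ 37 years.

37 years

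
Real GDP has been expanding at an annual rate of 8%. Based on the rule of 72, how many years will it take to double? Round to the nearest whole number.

≈ 9 years

Doubling time ≈ 72 / 8 = 9.00 years.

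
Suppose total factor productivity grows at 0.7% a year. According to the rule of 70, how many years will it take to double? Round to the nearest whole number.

about 100 years

At 0.7%, doubling takes about 70/0.7 = 100.00 years.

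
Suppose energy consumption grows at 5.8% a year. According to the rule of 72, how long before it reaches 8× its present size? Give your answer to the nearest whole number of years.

One doubling takes 72/5.8 = 12.41 years.
8× is 3 doublings, so 3 × 12.41 ≈ 37 years.

roughly 37 years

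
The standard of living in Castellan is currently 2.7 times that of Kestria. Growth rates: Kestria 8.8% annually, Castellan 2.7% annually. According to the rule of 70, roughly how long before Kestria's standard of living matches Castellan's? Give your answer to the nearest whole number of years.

about 16 years

The growth-rate gap is 8.8% − 2.7% = 6.1 percentage points.
So the ratio between them halves every 70/6.1 ≈ 11.48 years.
A 2.7 times gap takes log₂(2.7) ≈ 1.43 halvings to close: 1.43 × 11.48 ≈ 16 years.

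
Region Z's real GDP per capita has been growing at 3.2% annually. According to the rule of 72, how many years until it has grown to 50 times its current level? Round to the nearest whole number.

≈ 127 years

At 3.2% it doubles every 72/3.2 ≈ 22.50 years.
50× is log₂ 50 ≈ 5.64 doublings, so ≈ 5.64 × 22.50 = 127 years.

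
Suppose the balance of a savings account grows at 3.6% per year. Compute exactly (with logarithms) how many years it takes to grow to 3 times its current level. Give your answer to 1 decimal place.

31.1 years

t = ln(3) / ln(1 + 0.036) = 1.0986 / 0.035367 ≈ 31.06.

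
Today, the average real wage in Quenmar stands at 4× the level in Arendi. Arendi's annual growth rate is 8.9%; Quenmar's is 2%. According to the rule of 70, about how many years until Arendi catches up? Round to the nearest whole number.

roughly 20 years

Arendi gains on Quenmar at 8.9% − 2% = 6.9 points a year.
At that relative rate the gap halves every 70/6.9 ≈ 10.14 years.
A 4× gap closes after 2 halvings: 2 × 10.14 ≈ 20 years.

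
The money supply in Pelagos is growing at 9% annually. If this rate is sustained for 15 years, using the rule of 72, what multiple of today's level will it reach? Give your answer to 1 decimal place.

Doubling time ≈ 72/9 = 8.00 years.
15 years / 8.00 ≈ 1.88 doublings → factor 2^1.88 ≈ 3.7.

≈ 3.7 times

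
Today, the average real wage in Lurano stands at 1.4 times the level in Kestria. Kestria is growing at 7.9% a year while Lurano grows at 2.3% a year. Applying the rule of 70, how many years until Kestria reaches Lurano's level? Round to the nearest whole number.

Kestria gains on Lurano at 7.9% − 2.3% = 5.6 points a year.
At that relative rate the gap halves every 70/5.6 ≈ 12.50 years.
A 1.4 times gap takes log₂(1.4) ≈ 0.49 halvings to close: 0.49 × 12.50 ≈ 6 years.

6 years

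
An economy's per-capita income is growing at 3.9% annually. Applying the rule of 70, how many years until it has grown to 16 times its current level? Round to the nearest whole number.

Doubling time ≈ 70/3.9 = 17.95 years.
16 = 2^4, so 4 doublings → 72 years.

approximately 72 years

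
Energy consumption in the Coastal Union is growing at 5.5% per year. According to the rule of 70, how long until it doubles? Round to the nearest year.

13 years

Doubling time ≈ 70 / 5.5 = 12.73 years.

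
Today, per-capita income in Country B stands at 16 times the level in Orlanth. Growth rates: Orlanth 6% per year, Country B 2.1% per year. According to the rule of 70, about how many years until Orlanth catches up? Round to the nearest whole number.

What matters is the difference: 3.9 pp.
Rule of 70 on the gap: the ratio halves every 70/3.9 ≈ 17.95 years.
A 16 times gap closes after 4 halvings: 4 × 17.95 ≈ 72 years.

approximately 72 years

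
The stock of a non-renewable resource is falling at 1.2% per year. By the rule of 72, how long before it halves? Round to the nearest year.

about 60 years

Halving time ≈ 72 / 1.2 = 60.00 → 60 years.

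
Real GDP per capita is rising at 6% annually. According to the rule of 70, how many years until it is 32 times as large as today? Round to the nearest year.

Doubling time ≈ 70/6 = 11.67 years.
32× is 5 doublings, so 5 × 11.67 ≈ 58 years.

≈ 58 years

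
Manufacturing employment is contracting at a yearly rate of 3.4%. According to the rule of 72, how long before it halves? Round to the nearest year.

The rule works in reverse for decay: 72/3.4 ≈ 21.18 years to halve.

21 years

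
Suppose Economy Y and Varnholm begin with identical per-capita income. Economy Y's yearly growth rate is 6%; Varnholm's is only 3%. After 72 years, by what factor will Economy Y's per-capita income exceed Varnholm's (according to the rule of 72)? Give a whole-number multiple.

8 times

Economy Y pulls ahead at 3 pp per year, so the ratio doubles every 72/3 ≈ 24.00 years.
In 72 years that's 3.00 doublings: 2^3.00 ≈ 8.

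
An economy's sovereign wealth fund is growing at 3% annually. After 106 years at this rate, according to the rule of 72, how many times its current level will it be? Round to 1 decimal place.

Doubling time ≈ 72/3 = 24.00 years.
106 years / 24.00 ≈ 4.42 doublings → factor 2^4.42 ≈ 21.4.

about 21.4 times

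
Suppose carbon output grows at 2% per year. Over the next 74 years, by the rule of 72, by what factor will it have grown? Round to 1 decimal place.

≈ 4.2 times

Doubles every ≈ 36.00 years (72/2).
74 years is 2.06 doublings; 2^2.06 ≈ 4.2×.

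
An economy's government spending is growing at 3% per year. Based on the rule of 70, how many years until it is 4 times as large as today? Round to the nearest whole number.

At 3% it doubles every 70/3 ≈ 23.33 years.
4× is 2 doublings, so 2 × 23.33 ≈ 47 years.

approximately 47 years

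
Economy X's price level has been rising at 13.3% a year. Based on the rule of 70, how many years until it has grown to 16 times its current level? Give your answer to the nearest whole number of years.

roughly 21 years

At 13.3% it doubles every 70/13.3 ≈ 5.26 years.
16× is 4 doublings, so 4 × 5.26 ≈ 21 years.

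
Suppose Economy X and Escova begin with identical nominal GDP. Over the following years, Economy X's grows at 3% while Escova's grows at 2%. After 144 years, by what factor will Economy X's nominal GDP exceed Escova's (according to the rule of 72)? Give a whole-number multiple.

roughly 4 times

Only the 1-point difference matters.
72/1 ≈ 72.00 years per doubling of the ratio; 144 years gives 2.00 doublings, so ≈ 4×.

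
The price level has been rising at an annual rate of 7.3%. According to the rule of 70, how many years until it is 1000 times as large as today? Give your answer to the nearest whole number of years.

roughly 96 years

One doubling takes 70/7.3 = 9.59 years.
Reaching 1000× takes log₂(1000) ≈ 9.97 doublings.
9.97 × 9.59 ≈ 96 years.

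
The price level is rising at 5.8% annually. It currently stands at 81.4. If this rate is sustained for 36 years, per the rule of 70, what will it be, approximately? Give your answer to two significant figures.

≈ 640

It doubles every 70/5.8 ≈ 12.07 years, so 36 years is 2.98 doublings.
2^2.98 ≈ 7.89; 81.4 × 7.89 ≈ 640.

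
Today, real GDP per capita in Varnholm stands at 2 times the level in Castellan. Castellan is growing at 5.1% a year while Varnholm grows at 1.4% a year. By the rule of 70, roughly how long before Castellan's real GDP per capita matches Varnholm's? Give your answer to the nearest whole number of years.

The growth-rate gap is 5.1% − 1.4% = 3.7 percentage points.
So the ratio between them halves every 70/3.7 ≈ 18.92 years.
A 2 times gap closes after 1 halving: 1 × 18.92 ≈ 19 years.

approximately 19 years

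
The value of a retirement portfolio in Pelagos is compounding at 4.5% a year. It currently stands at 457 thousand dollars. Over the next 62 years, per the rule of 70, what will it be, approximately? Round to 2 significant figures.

roughly 7200 thousand dollars

Doubling time ≈ 70/4.5 = 15.56 years.
62 years is 62/15.56 ≈ 3.98 doublings, a factor of 2^3.98 ≈ 15.78.
457 × 15.78 ≈ 7200 thousand dollars.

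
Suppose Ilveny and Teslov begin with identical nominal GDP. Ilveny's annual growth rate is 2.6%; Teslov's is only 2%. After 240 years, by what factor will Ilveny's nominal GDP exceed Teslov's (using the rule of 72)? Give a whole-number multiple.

Ilveny pulls ahead at 0.6 pp per year, so the ratio doubles every 72/0.6 ≈ 120.00 years.
In 240 years that's 2.00 doublings: 2^2.00 ≈ 4.

≈ 4 times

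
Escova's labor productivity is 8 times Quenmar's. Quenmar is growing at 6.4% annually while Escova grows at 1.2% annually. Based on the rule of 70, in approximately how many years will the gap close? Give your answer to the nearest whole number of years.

What matters is the difference: 5.2 pp.
Rule of 70 on the gap: the ratio halves every 70/5.2 ≈ 13.46 years.
An 8 times gap closes after 3 halvings: 3 × 13.46 ≈ 40 years.

approximately 40 years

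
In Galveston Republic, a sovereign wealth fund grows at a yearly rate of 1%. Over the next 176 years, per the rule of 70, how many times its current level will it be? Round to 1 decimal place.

approximately 5.7 times

Doubling time ≈ 70/1 = 70.00 years.
176 years / 70.00 ≈ 2.51 doublings → factor 2^2.51 ≈ 5.7.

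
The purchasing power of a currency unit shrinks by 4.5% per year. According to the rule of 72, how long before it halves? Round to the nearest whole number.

The rule works in reverse for decay: 72/4.5 ≈ 16.00 years to halve.

approximately 16 years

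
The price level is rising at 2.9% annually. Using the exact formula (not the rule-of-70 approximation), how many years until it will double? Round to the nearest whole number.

24 years

t = ln(2) / ln(1 + 0.029) = 0.6931 / 0.028587 ≈ 24.25.
≈ 24 years.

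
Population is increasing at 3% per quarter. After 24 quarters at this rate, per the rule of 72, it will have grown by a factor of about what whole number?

about 2 times

At 3% one doubling takes ≈ 24.00 quarters; 24 quarters is 1 of them, so ×2.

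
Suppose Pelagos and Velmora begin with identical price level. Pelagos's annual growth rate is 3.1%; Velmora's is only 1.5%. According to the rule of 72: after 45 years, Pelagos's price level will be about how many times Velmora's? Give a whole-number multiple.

Rate gap = 3.1% − 1.5% = 1.6 points.
The ratio doubles every 72/1.6 ≈ 45.00 years.
45/45.00 ≈ 1.00 doublings → ratio ≈ 2^1.00 ≈ 2.

around 2 times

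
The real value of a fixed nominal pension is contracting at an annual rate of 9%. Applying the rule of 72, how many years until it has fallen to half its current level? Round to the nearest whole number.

approximately 8 years

Halving time ≈ 72 / 9 = 8.00 → 8 years.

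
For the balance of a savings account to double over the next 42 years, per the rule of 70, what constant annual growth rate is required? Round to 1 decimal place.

about 1.7%

70 / 42 ≈ 1.67, so about 1.7% a year.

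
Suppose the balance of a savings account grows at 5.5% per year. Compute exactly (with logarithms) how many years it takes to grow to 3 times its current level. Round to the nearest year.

21 years

t = ln(3) / ln(1 + 0.055) = 1.0986 / 0.053541 ≈ 20.52.
≈ 21 years.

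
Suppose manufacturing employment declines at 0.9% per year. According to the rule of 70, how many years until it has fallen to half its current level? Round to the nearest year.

The rule works in reverse for decay: 70/0.9 ≈ 77.78 years to halve.

approximately 78 years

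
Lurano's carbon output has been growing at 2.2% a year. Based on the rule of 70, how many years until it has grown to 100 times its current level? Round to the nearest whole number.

≈ 211 years

At 2.2% it doubles every 70/2.2 ≈ 31.82 years.
100× is log₂ 100 ≈ 6.64 doublings, so ≈ 6.64 × 31.82 = 211 years.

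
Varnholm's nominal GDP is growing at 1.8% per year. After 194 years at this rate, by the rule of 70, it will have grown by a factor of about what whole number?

≈ 32 times

At 1.8% one doubling takes ≈ 38.89 years; 194 years is 5 of them, so ×32.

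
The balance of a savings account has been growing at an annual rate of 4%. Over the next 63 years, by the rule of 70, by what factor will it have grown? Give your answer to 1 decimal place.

Doubling time ≈ 70/4 = 17.50 years.
63 years / 17.50 ≈ 3.60 doublings → factor 2^3.60 ≈ 12.1.

≈ 12.1 times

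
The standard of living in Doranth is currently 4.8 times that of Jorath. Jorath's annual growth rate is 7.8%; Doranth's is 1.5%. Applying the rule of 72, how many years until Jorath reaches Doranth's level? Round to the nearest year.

about 26 years

The growth-rate gap is 7.8% − 1.5% = 6.3 percentage points.
So the ratio between them halves every 72/6.3 ≈ 11.43 years.
A 4.8 times gap takes log₂(4.8) ≈ 2.26 halvings to close: 2.26 × 11.43 ≈ 26 years.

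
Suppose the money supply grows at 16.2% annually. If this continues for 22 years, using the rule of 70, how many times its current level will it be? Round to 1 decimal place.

around 34.1 times

Doubling time ≈ 70/16.2 = 4.32 years.
22 years / 4.32 ≈ 5.09 doublings → factor 2^5.09 ≈ 34.1.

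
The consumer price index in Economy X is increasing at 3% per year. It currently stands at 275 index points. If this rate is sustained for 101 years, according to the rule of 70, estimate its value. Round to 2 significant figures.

approximately 5500 index points

It doubles every 70/3 ≈ 23.33 years, so 101 years is 4.33 doublings.
2^4.33 ≈ 20.11; 275 × 20.11 ≈ 5500 index points.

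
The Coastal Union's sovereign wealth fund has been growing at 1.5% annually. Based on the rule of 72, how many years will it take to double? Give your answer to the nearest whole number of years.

At 1.5%, doubling takes about 72/1.5 = 48.00 years.

≈ 48 years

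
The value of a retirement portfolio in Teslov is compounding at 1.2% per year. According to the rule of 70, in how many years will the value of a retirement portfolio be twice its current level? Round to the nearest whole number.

≈ 58 years

Doubling time ≈ 70 / 1.2 = 58.33 years.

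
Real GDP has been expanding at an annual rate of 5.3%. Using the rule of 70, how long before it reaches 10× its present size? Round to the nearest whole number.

≈ 44 years

One doubling takes 70/5.3 = 13.21 years.
10× is log₂ 10 ≈ 3.32 doublings, so ≈ 3.32 × 13.21 = 44 years.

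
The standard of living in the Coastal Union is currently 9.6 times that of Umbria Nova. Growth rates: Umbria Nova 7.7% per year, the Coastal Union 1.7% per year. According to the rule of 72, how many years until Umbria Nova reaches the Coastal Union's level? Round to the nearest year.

Umbria Nova gains on the Coastal Union at 7.7% − 1.7% = 6 points a year.
At that relative rate the gap halves every 72/6 ≈ 12.00 years.
A 9.6 times gap takes log₂(9.6) ≈ 3.26 halvings to close: 3.26 × 12.00 ≈ 39 years.

approximately 39 years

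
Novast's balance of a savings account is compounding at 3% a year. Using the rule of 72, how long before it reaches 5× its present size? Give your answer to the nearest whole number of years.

≈ 56 years

Doubling time ≈ 72/3 = 24.00 years.
Reaching 5× takes log₂(5) ≈ 2.32 doublings.
2.32 × 24.00 ≈ 56 years.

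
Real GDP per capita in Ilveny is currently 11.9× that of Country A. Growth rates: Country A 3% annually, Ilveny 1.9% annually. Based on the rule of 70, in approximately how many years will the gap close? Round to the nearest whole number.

≈ 227 years

The growth-rate gap is 3% − 1.9% = 1.1 percentage points.
So the ratio between them halves every 70/1.1 ≈ 63.64 years.
An 11.9× gap takes log₂(11.9) ≈ 3.57 halvings to close: 3.57 × 63.64 ≈ 227 years.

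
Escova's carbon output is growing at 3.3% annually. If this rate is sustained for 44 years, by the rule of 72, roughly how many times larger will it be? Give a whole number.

72/3.3 ≈ 21.82 years per doubling.
44 years fits 2 doublings: 2^2 = 4.

around 4 times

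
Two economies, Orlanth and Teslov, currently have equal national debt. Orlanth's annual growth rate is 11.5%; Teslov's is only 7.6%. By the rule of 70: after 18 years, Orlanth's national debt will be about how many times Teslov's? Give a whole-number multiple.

Rate gap = 11.5% − 7.6% = 3.9 points.
The ratio doubles every 70/3.9 ≈ 17.95 years.
18/17.95 ≈ 1.00 doublings → ratio ≈ 2^1.00 ≈ 2.

≈ 2 times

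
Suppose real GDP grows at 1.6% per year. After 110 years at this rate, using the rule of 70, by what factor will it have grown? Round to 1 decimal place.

Doubles every ≈ 43.75 years (70/1.6).
110 years is 2.51 doublings; 2^2.51 ≈ 5.7×.

around 5.7 times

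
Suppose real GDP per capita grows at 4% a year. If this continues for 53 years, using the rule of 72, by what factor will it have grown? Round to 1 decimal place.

about 7.7 times

Doubles every ≈ 18.00 years (72/4).
53 years is 2.94 doublings; 2^2.94 ≈ 7.7×.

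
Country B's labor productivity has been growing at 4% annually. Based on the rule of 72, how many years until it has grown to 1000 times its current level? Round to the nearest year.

Doubling time ≈ 72/4 = 18.00 years.
Reaching 1000× takes log₂(1000) ≈ 9.97 doublings.
9.97 × 18.00 ≈ 179 years.

179 years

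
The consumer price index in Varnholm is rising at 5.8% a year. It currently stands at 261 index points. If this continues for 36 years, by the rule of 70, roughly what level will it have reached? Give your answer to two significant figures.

≈ 2100 index points

It doubles every 70/5.8 ≈ 12.07 years, so 36 years is 2.98 doublings.
2^2.98 ≈ 7.89; 261 × 7.89 ≈ 2100 index points.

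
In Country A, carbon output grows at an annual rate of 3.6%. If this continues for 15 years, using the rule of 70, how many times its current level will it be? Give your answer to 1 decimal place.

around 1.7 times

Doubles every ≈ 19.44 years (70/3.6).
15 years is 0.77 doublings; 2^0.77 ≈ 1.7×.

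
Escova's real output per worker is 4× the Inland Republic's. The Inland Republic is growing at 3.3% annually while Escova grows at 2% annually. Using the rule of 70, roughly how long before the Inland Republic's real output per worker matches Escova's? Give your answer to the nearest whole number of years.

108 years

the Inland Republic gains on Escova at 3.3% − 2% = 1.3 points a year.
At that relative rate the gap halves every 70/1.3 ≈ 53.85 years.
A 4× gap closes after 2 halvings: 2 × 53.85 ≈ 108 years.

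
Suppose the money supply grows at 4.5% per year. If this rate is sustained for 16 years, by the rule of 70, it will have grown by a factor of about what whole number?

2 times

70/4.5 ≈ 15.56 years per doubling.
16 years fits 1 doubling: 2^1 = 2.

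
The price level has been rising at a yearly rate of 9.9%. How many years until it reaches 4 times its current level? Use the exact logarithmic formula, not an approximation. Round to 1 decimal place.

14.7 years

t = ln(4) / ln(1 + 0.099) = 1.3863 / 0.094401 ≈ 14.69.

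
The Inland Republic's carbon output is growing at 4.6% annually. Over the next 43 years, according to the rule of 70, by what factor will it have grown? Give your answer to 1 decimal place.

Doubles every ≈ 15.22 years (70/4.6).
43 years is 2.83 doublings; 2^2.83 ≈ 7.1×.

approximately 7.1 times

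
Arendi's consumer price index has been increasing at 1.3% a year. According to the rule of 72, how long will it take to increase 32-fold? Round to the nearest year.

At 1.3% it doubles every 72/1.3 ≈ 55.38 years.
32 = 2^5, so 5 doublings → 277 years.

277 years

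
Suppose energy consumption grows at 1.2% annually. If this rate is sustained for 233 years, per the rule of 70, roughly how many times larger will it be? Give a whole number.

70/1.2 ≈ 58.33 years per doubling.
233 years fits 4 doublings: 2^4 = 16.

about 16 times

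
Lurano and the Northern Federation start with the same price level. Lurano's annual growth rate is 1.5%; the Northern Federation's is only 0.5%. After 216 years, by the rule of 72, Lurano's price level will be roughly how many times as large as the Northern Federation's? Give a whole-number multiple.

Only the 1-point difference matters.
72/1 ≈ 72.00 years per doubling of the ratio; 216 years gives 3.00 doublings, so ≈ 8×.

≈ 8 times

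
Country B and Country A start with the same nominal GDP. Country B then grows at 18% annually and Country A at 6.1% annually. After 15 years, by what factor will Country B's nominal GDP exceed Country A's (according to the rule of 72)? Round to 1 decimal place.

Rate gap = 18% − 6.1% = 11.9 points.
The ratio doubles every 72/11.9 ≈ 6.05 years.
15/6.05 ≈ 2.48 doublings → ratio ≈ 2^2.48 ≈ 5.6.

approximately 5.6 times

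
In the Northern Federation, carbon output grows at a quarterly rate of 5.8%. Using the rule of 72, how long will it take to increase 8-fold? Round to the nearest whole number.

roughly 37 quarters

One doubling takes 72/5.8 = 12.41 quarters.
8 = 2^3, so 3 doublings → 37 quarters.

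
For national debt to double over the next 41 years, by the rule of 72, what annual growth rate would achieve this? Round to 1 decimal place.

72 / 41 ≈ 1.76, so about 1.8% a year.

about 1.8% a year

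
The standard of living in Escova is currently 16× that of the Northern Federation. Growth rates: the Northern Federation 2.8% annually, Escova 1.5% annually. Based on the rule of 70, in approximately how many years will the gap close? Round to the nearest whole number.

What matters is the difference: 1.3 pp.
Rule of 70 on the gap: the ratio halves every 70/1.3 ≈ 53.85 years.
A 16× gap closes after 4 halvings: 4 × 53.85 ≈ 215 years.

215 years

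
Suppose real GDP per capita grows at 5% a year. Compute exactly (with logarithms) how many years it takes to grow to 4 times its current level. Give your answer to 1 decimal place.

28.4 years

t = ln(4) / ln(1 + 0.05) = 1.3863 / 0.048790 ≈ 28.41.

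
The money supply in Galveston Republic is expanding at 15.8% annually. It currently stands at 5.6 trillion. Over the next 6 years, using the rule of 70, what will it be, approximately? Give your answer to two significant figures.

Doubling time ≈ 70/15.8 = 4.43 years.
6 years is 6/4.43 ≈ 1.35 doublings, a factor of 2^1.35 ≈ 2.55.
5.6 × 2.55 ≈ 14 trillion.

approximately 14 trillion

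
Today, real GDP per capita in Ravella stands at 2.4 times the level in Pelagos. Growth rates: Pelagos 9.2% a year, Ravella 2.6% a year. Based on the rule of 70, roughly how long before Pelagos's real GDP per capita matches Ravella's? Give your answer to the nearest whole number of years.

13 years

Pelagos gains on Ravella at 9.2% − 2.6% = 6.6 points a year.
At that relative rate the gap halves every 70/6.6 ≈ 10.61 years.
A 2.4 times gap takes log₂(2.4) ≈ 1.26 halvings to close: 1.26 × 10.61 ≈ 13 years.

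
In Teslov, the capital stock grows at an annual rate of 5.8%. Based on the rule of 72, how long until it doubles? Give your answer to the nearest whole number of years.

12 years

At 5.8%, doubling takes about 72/5.8 = 12.41 years.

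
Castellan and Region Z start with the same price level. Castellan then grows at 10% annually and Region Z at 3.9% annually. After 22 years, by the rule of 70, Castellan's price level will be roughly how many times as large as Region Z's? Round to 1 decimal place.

Castellan pulls ahead at 6.1 pp per year, so the ratio doubles every 70/6.1 ≈ 11.48 years.
In 22 years that's 1.92 doublings: 2^1.92 ≈ 3.8.

around 3.8 times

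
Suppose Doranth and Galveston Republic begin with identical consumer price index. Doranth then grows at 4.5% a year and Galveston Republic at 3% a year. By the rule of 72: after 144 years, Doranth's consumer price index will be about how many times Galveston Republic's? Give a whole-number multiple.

approximately 8 times

Rate gap = 4.5% − 3% = 1.5 points.
The ratio doubles every 72/1.5 ≈ 48.00 years.
144/48.00 ≈ 3.00 doublings → ratio ≈ 2^3.00 ≈ 8.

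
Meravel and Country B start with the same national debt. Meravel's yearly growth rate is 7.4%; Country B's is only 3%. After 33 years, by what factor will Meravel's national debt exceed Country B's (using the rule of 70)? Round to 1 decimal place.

4.2 times

Meravel pulls ahead at 4.4 pp per year, so the ratio doubles every 70/4.4 ≈ 15.91 years.
In 33 years that's 2.07 doublings: 2^2.07 ≈ 4.2.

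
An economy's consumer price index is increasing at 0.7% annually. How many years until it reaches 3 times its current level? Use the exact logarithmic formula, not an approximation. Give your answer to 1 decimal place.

t = ln(3) / ln(1 + 0.007) = 1.0986 / 0.006976 ≈ 157.48.

157.5 years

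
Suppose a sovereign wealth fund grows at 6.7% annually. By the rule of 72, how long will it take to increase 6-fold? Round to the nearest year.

around 28 years

One doubling takes 72/6.7 = 10.75 years.
6× is log₂ 6 ≈ 2.58 doublings, so ≈ 2.58 × 10.75 = 28 years.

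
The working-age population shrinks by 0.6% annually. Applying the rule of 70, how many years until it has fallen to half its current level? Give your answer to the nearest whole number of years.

around 117 years

Falling at 0.6%, it halves about every 70/0.6 = 116.67 years.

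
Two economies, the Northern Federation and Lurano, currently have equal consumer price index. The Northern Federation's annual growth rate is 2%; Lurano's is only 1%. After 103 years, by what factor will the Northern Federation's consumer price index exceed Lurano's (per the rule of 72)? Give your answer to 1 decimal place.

Rate gap = 2% − 1% = 1 point.
The ratio doubles every 72/1 ≈ 72.00 years.
103/72.00 ≈ 1.43 doublings → ratio ≈ 2^1.43 ≈ 2.7.

≈ 2.7 times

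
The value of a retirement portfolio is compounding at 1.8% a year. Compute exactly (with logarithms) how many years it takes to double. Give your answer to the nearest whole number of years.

t = ln(2) / ln(1 + 0.018) = 0.6931 / 0.017840 ≈ 38.85.
≈ 39 years.

39 years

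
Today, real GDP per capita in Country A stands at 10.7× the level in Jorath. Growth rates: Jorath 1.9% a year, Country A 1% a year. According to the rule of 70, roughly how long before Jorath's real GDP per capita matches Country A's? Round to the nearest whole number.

What matters is the difference: 0.9 pp.
Rule of 70 on the gap: the ratio halves every 70/0.9 ≈ 77.78 years.
A 10.7× gap takes log₂(10.7) ≈ 3.42 halvings to close: 3.42 × 77.78 ≈ 266 years.

about 266 years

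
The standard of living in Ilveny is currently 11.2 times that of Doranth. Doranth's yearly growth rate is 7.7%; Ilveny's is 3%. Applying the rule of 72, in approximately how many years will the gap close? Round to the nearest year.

The growth-rate gap is 7.7% − 3% = 4.7 percentage points.
So the ratio between them halves every 72/4.7 ≈ 15.32 years.
An 11.2 times gap takes log₂(11.2) ≈ 3.49 halvings to close: 3.49 × 15.32 ≈ 53 years.

≈ 53 years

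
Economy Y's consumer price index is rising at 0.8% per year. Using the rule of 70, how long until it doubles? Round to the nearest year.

70/0.8 ≈ 87.50, so it doubles roughly every 88 years.

roughly 88 years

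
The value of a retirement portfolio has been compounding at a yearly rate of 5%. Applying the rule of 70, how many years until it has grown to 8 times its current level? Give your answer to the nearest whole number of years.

Doubling time ≈ 70/5 = 14.00 years.
8 = 2^3, so 3 doublings → 42 years.

around 42 years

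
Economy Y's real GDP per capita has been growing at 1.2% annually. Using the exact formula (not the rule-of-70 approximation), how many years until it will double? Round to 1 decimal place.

t = ln(2) / ln(1 + 0.012) = 0.6931 / 0.011929 ≈ 58.10.

58.1 years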